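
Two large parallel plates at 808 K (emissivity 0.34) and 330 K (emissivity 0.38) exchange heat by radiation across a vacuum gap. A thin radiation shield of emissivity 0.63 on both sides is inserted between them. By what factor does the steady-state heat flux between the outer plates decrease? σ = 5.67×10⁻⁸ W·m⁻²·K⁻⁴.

factor ≈ 1.48

Without shield: q₀ = σΔ(T⁴)/(1/ε₁+1/ε₂−1) with denominator 4.573.
With shield the two gaps are in series; the resistances add: (1/ε₁+1/ε_s−1)+(1/ε_s+1/ε₂−1) = 3.528+3.219 = 6.747.
Heat-flux ratio q₀/q = 6.747/4.573.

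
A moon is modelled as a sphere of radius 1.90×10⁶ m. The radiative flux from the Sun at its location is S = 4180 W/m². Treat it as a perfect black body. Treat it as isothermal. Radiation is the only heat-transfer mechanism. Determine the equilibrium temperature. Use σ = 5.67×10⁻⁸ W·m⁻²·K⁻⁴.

T ≈ 368 K

At equilibrium, absorbed power = emitted power.
Absorbing cross-section = πr² = 1.134×10¹³ m²; emitting surface = 4πr² = 4.536×10¹³ m² (ratio 4).
S·A_cross = εσ·A_surf·T⁴  ⇒  T⁴ = S/(4σ).
T⁴ = 1.00·4180/(4·5.67×10⁻⁸) = 1.843×10¹⁰ K⁴.
T = (1.843×10¹⁰)^(1/4).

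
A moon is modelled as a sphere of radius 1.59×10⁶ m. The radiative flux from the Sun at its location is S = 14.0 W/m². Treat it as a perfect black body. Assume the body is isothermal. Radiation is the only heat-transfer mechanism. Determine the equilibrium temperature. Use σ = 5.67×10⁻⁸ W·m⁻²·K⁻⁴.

At equilibrium, absorbed power = emitted power.
Absorbing cross-section = πr² = 7.942×10¹² m²; emitting surface = 4πr² = 3.177×10¹³ m² (ratio 4).
S·A_cross = εσ·A_surf·T⁴  ⇒  T⁴ = S/(4σ).
T⁴ = 1.00·14.0/(4·5.67×10⁻⁸) = 6.173×10⁷ K⁴.
T = (6.173×10⁷)^(1/4).

T ≈ 88.6 K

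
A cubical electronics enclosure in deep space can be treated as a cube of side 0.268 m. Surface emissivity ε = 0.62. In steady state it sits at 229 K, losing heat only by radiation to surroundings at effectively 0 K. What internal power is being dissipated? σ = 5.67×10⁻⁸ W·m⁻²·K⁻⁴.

Steady state: P = εσA T⁴.
A = 6L² = 0.4309 m²; T⁴ = (229)⁴ = 2.750×10⁹ K⁴.
P = 0.62 × 5.67×10⁻⁸ × 0.4309 × 2.750×10⁹.

P ≈ 41.7 W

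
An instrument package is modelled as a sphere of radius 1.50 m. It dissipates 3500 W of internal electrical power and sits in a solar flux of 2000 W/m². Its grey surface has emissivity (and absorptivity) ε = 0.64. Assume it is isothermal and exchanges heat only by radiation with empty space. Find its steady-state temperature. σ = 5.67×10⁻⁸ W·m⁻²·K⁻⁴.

At steady state, absorbed solar power + internal power = radiated power.
Absorbed: α·S·A_cross = 0.64·2000·7.069 = 9048 W (cross-section πr²).
Total input = 9048 + 3500 = 12550 W.
Radiated: εσ·A_surf·T⁴ with A_surf = 4πr² = 28.27 m².
T⁴ = 12550/(0.64·5.67×10⁻⁸·28.27) = 1.223×10¹⁰ K⁴.

T ≈ 333 K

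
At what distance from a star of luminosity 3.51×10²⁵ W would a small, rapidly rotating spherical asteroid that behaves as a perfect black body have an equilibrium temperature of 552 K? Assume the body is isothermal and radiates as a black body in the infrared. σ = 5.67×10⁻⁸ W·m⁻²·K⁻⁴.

For an isothermal black-emitting sphere, (1−a)S·πr² = σ·4πr²·T⁴ ⇒ S = 4σT⁴/(1−a).
S = 4·5.67×10⁻⁸·(552)⁴/1.00 = 21060 W/m².
Flux falls as S = L/(4πd²), so d = √(L/(4πS)) = √(3.51×10²⁵/(4π·21060)).

d ≈ 1.15×10¹⁰ m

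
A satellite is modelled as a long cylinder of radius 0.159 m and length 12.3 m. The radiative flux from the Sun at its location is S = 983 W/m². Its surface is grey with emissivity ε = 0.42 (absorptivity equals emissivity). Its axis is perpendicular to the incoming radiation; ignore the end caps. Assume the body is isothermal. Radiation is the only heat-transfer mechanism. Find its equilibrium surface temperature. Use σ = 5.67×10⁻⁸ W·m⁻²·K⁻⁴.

T ≈ 273 K

At equilibrium, absorbed power = emitted power.
Absorbing cross-section = 2rL = 3.911 m²; emitting surface = 2πrL = 12.29 m² (ratio π).
εS·A_cross = εσ·A_surf·T⁴  ⇒  T⁴ = S/(πσ)   (ε cancels).
T⁴ = 983/(π·5.67×10⁻⁸) = 5.518×10⁹ K⁴.
T = (5.518×10⁹)^(1/4).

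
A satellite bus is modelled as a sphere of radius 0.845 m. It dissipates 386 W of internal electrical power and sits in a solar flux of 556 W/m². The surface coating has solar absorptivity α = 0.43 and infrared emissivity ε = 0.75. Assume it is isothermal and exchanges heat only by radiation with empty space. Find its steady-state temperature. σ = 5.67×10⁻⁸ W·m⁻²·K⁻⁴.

At steady state, absorbed solar power + internal power = radiated power.
Absorbed: α·S·A_cross = 0.43·556·2.243 = 536.3 W (cross-section πr²).
Total input = 536.3 + 386 = 922.3 W.
Radiated: εσ·A_surf·T⁴ with A_surf = 4πr² = 8.973 m².
T⁴ = 922.3/(0.75·5.67×10⁻⁸·8.973) = 2.417×10⁹ K⁴.

T ≈ 222 K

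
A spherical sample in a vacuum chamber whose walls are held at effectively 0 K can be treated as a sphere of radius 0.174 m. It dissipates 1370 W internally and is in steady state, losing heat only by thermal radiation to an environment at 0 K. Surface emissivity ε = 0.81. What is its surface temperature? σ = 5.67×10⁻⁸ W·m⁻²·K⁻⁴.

Steady state: internal power = radiated power, P = εσA T⁴.
Radiating area A = 4πr² = 0.3805 m².
T⁴ = P/(εσA) = 1370/(0.81·5.67×10⁻⁸·0.3805) = 7.841×10¹⁰ K⁴.
T = (7.841×10¹⁰)^(1/4).

T ≈ 529 K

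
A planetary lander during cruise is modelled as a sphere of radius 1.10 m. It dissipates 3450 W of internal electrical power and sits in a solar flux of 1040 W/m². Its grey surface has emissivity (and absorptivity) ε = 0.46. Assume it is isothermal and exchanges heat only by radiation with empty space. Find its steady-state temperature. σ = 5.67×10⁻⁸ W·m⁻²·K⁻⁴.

At steady state, absorbed solar power + internal power = radiated power.
Absorbed: α·S·A_cross = 0.46·1040·3.801 = 1819 W (cross-section πr²).
Total input = 1819 + 3450 = 5269 W.
Radiated: εσ·A_surf·T⁴ with A_surf = 4πr² = 15.21 m².
T⁴ = 5269/(0.46·5.67×10⁻⁸·15.21) = 1.328×10¹⁰ K⁴.

T ≈ 339 K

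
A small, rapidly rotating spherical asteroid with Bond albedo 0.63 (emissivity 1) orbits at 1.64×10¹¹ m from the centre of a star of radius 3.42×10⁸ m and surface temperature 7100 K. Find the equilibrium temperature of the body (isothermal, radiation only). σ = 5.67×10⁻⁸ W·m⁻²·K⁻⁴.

T ≈ 179 K

The star's surface emits σT_*⁴; at distance d the flux is S = σT_*⁴(R_*/d)².
S = 5.67×10⁻⁸·(7100)⁴·(3.42×10⁸/1.64×10¹¹)² = 626.6 W/m².
For an isothermal sphere T⁴ = (1−a)S/(4σ) = 1.022×10⁹ K⁴.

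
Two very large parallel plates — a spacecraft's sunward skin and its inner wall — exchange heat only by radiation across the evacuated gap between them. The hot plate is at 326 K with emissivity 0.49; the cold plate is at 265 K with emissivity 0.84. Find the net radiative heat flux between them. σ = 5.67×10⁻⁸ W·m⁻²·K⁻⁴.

q ≈ 162 W/m²

For two infinite grey parallel plates, q = σ(T₁⁴ − T₂⁴)/(1/ε₁ + 1/ε₂ − 1).
T₁⁴ − T₂⁴ = 1.129×10¹⁰ − 4.932×10⁹ = 6.363×10⁹ K⁴.
1/ε₁ + 1/ε₂ − 1 = 2.041 + 1.190 − 1 = 2.231.
q = 5.67×10⁻⁸ × 6.363×10⁹ / 2.231.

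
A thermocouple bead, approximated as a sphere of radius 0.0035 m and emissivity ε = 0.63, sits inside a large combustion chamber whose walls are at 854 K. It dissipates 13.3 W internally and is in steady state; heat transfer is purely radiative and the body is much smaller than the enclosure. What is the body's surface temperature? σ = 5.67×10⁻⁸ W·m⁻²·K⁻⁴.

For a small grey body in a large enclosure, net radiated power = εσA(T⁴ − T_w⁴).
Steady state: P = εσA(T⁴ − T_w⁴) with A = 4πr² = 1.539×10⁻⁴ m².
T⁴ = P/(εσA) + T_w⁴ = 13.3/(0.63·5.67×10⁻⁸·1.539×10⁻⁴) + (854)⁴
    = 2.419×10¹² + 5.319×10¹¹ = 2.951×10¹² K⁴.

T ≈ 1310 K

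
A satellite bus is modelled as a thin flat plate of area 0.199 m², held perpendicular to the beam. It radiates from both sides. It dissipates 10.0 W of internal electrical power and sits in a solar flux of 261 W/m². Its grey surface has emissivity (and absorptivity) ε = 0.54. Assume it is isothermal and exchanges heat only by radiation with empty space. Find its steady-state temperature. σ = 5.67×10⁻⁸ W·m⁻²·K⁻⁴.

At steady state, absorbed solar power + internal power = radiated power.
Absorbed: α·S·A_cross = 0.54·261·0.1990 = 28.05 W (cross-section A).
Total input = 28.05 + 10.0 = 38.05 W.
Radiated: εσ·A_surf·T⁴ with A_surf = 2A = 0.3980 m².
T⁴ = 38.05/(0.54·5.67×10⁻⁸·0.3980) = 3.122×10⁹ K⁴.

T ≈ 236 K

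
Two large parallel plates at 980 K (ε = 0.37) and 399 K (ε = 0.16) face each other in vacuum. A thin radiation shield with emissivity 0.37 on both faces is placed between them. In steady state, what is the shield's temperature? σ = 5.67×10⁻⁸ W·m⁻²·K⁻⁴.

In steady state the net flux on the hot side equals that on the cold side.
σ(T₁⁴−T_s⁴)/D₁ = σ(T_s⁴−T₂⁴)/D₂, with D₁ = 1/ε₁+1/ε_s−1 = 4.405, D₂ = 1/ε_s+1/ε₂−1 = 7.953.
Solve for T_s⁴: T_s⁴ = (D₂·T₁⁴ + D₁·T₂⁴)/(D₁+D₂) = 6.026×10¹¹ K⁴.

T_s ≈ 881 K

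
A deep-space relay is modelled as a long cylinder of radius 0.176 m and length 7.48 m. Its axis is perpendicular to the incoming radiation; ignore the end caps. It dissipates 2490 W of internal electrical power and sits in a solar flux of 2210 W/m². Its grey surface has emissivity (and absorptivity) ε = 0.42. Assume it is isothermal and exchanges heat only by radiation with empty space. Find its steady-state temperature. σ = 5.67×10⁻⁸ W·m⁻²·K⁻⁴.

At steady state, absorbed solar power + internal power = radiated power.
Absorbed: α·S·A_cross = 0.42·2210·2.633 = 2444 W (cross-section 2rL).
Total input = 2444 + 2490 = 4934 W.
Radiated: εσ·A_surf·T⁴ with A_surf = 2πrL = 8.272 m².
T⁴ = 4934/(0.42·5.67×10⁻⁸·8.272) = 2.505×10¹⁰ K⁴.

T ≈ 398 K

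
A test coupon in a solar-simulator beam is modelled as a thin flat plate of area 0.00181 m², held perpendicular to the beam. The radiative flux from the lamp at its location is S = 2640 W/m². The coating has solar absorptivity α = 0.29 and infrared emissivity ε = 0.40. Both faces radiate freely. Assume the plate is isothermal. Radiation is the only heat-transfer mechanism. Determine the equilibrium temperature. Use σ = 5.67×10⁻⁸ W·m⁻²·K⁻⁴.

T ≈ 360 K

At equilibrium, absorbed power = emitted power.
Absorbing cross-section = A = 0.001810 m²; emitting surface = 2A = 0.003620 m² (ratio 2).
αS·A_cross = εσ·A_surf·T⁴  ⇒  T⁴ = αS/(ε·2σ).
T⁴ = 0.290·2640/(0.40·2·5.67×10⁻⁸) = 1.688×10¹⁰ K⁴.
T = (1.688×10¹⁰)^(1/4).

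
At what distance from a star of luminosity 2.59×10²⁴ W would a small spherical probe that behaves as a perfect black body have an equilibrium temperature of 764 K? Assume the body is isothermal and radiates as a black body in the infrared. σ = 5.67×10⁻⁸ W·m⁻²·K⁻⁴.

d ≈ 1.63×10⁹ m

For an isothermal black-emitting sphere, (1−a)S·πr² = σ·4πr²·T⁴ ⇒ S = 4σT⁴/(1−a).
S = 4·5.67×10⁻⁸·(764)⁴/1.00 = 77270 W/m².
Flux falls as S = L/(4πd²), so d = √(L/(4πS)) = √(2.59×10²⁴/(4π·77270)).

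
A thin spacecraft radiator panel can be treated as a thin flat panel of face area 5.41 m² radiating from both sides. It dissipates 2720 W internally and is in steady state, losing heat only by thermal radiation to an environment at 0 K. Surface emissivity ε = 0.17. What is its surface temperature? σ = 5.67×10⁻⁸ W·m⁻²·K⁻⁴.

T ≈ 402 K

Steady state: internal power = radiated power, P = εσA T⁴.
Radiating area A = 2·5.41 = 10.82 m².
T⁴ = P/(εσA) = 2720/(0.17·5.67×10⁻⁸·10.82) = 2.608×10¹⁰ K⁴.
T = (2.608×10¹⁰)^(1/4).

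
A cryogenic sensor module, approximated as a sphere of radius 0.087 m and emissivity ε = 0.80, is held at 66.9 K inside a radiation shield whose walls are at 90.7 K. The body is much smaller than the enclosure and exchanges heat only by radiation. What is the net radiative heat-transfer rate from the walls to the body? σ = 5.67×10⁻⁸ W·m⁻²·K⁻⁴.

P_net ≈ 0.206 W

For a small grey body in a large enclosure: P_net = εσA(T_body⁴ − T_wall⁴).
A = 4πr² = 0.09511 m²; T_body⁴ − T_wall⁴ = 2.003×10⁷ − 6.768×10⁷ = -4.764×10⁷ K⁴.
|P_net| = 0.80·5.67×10⁻⁸·0.09511·4.764×10⁷.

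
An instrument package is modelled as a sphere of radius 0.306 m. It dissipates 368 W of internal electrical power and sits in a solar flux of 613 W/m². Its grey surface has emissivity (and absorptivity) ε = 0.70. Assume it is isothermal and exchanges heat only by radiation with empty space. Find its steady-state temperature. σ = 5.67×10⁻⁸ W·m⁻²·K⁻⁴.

T ≈ 321 K

At steady state, absorbed solar power + internal power = radiated power.
Absorbed: α·S·A_cross = 0.70·613·0.2942 = 126.2 W (cross-section πr²).
Total input = 126.2 + 368 = 494.2 W.
Radiated: εσ·A_surf·T⁴ with A_surf = 4πr² = 1.177 m².
T⁴ = 494.2/(0.70·5.67×10⁻⁸·1.177) = 1.058×10¹⁰ K⁴.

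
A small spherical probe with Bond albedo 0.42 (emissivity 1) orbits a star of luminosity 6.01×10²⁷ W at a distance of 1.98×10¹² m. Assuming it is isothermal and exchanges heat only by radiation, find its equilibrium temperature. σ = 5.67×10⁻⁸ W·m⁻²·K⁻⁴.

First find the stellar flux at distance d: S = L/(4πd²) = 6.01×10²⁷/(4π·(1.98×10¹²)²) = 122.0 W/m².
For an isothermal sphere, absorbed (1−a)S·πr² = emitted σ·4πr²·T⁴, so T⁴ = (1−a)S/(4σ).
T⁴ = 0.580·122.0/(4·5.67×10⁻⁸) = 3.120×10⁸ K⁴.

T ≈ 133 K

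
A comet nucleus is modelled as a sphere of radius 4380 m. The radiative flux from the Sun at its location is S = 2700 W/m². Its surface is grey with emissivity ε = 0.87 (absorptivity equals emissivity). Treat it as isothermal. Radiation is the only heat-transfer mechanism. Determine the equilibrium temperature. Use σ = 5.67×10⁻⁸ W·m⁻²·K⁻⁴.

T ≈ 330 K

At equilibrium, absorbed power = emitted power.
Absorbing cross-section = πr² = 6.027×10⁷ m²; emitting surface = 4πr² = 2.411×10⁸ m² (ratio 4).
εS·A_cross = εσ·A_surf·T⁴  ⇒  T⁴ = S/(4σ)   (ε cancels).
T⁴ = 2700/(4·5.67×10⁻⁸) = 1.190×10¹⁰ K⁴.
T = (1.190×10¹⁰)^(1/4).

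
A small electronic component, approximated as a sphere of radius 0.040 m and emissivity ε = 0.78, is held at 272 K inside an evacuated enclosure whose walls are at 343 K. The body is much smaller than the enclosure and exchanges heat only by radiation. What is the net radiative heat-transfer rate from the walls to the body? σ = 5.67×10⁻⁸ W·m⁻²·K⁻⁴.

P_net ≈ 7.44 W

For a small grey body in a large enclosure: P_net = εσA(T_body⁴ − T_wall⁴).
A = 4πr² = 0.02011 m²; T_body⁴ − T_wall⁴ = 5.474×10⁹ − 1.384×10¹⁰ = -8.368×10⁹ K⁴.
|P_net| = 0.78·5.67×10⁻⁸·0.02011·8.368×10⁹.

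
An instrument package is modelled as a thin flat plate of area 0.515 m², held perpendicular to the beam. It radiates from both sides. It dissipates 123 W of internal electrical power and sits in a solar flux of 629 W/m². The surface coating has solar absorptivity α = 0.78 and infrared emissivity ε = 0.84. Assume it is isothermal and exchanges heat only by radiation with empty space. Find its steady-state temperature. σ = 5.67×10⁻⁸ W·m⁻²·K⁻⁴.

At steady state, absorbed solar power + internal power = radiated power.
Absorbed: α·S·A_cross = 0.78·629·0.5150 = 252.7 W (cross-section A).
Total input = 252.7 + 123 = 375.7 W.
Radiated: εσ·A_surf·T⁴ with A_surf = 2A = 1.030 m².
T⁴ = 375.7/(0.84·5.67×10⁻⁸·1.030) = 7.658×10⁹ K⁴.

T ≈ 296 K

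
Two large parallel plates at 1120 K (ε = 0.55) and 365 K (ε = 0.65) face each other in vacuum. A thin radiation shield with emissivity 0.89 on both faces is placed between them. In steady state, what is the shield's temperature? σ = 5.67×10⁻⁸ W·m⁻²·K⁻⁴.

T_s ≈ 926 K

In steady state the net flux on the hot side equals that on the cold side.
σ(T₁⁴−T_s⁴)/D₁ = σ(T_s⁴−T₂⁴)/D₂, with D₁ = 1/ε₁+1/ε_s−1 = 1.942, D₂ = 1/ε_s+1/ε₂−1 = 1.662.
Solve for T_s⁴: T_s⁴ = (D₂·T₁⁴ + D₁·T₂⁴)/(D₁+D₂) = 7.353×10¹¹ K⁴.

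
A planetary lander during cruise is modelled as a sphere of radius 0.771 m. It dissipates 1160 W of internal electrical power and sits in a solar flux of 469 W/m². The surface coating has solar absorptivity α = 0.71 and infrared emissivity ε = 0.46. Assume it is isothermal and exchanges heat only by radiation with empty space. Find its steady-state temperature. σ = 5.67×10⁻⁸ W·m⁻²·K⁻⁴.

At steady state, absorbed solar power + internal power = radiated power.
Absorbed: α·S·A_cross = 0.71·469·1.867 = 621.9 W (cross-section πr²).
Total input = 621.9 + 1160 = 1782 W.
Radiated: εσ·A_surf·T⁴ with A_surf = 4πr² = 7.470 m².
T⁴ = 1782/(0.46·5.67×10⁻⁸·7.470) = 9.146×10⁹ K⁴.

T ≈ 309 K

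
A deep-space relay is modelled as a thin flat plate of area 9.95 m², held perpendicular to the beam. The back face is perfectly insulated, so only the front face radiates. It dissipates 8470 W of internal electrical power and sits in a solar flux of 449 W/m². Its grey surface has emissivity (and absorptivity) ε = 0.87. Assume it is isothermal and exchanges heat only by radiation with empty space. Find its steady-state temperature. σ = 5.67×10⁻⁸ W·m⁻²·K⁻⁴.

T ≈ 398 K

At steady state, absorbed solar power + internal power = radiated power.
Absorbed: α·S·A_cross = 0.87·449·9.950 = 3887 W (cross-section A).
Total input = 3887 + 8470 = 12360 W.
Radiated: εσ·A_surf·T⁴ with A_surf = A = 9.950 m².
T⁴ = 12360/(0.87·5.67×10⁻⁸·9.950) = 2.518×10¹⁰ K⁴.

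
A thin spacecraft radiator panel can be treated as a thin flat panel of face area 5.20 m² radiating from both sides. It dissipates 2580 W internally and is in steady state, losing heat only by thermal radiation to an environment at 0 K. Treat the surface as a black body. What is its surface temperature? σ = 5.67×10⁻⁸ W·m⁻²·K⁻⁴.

Steady state: internal power = radiated power, P = εσA T⁴.
Radiating area A = 2·5.20 = 10.40 m².
T⁴ = P/(εσA) = 2580/(1.0·5.67×10⁻⁸·10.40) = 4.375×10⁹ K⁴.
T = (4.375×10⁹)^(1/4).

T ≈ 257 K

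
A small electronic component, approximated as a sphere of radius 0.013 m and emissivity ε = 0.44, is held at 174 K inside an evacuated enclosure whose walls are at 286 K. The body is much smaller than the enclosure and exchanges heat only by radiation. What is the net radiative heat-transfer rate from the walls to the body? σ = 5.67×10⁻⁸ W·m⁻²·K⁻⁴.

For a small grey body in a large enclosure: P_net = εσA(T_body⁴ − T_wall⁴).
A = 4πr² = 0.002124 m²; T_body⁴ − T_wall⁴ = 9.166×10⁸ − 6.691×10⁹ = -5.774×10⁹ K⁴.
|P_net| = 0.44·5.67×10⁻⁸·0.002124·5.774×10⁹.

P_net ≈ 0.306 W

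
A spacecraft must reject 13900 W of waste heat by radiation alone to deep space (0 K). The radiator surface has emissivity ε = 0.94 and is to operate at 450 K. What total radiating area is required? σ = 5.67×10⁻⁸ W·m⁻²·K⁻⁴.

P = εσA T⁴ ⇒ A = P/(εσT⁴).
T⁴ = 4.101×10¹⁰ K⁴.
A = 13900/(0.94 × 5.67×10⁻⁸ × 4.101×10¹⁰).

A ≈ 6.36 m²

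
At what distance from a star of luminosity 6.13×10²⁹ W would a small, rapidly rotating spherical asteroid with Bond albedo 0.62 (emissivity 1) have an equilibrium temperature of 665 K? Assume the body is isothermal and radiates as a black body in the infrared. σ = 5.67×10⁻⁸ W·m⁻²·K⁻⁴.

For an isothermal black-emitting sphere, (1−a)S·πr² = σ·4πr²·T⁴ ⇒ S = 4σT⁴/(1−a).
S = 4·5.67×10⁻⁸·(665)⁴/0.380 = 1.167×10⁵ W/m².
Flux falls as S = L/(4πd²), so d = √(L/(4πS)) = √(6.13×10²⁹/(4π·1.167×10⁵)).

d ≈ 6.46×10¹¹ m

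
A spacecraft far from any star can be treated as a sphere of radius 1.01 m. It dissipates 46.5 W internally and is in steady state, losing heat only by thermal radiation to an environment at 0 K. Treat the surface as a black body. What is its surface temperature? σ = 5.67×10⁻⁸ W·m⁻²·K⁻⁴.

Steady state: internal power = radiated power, P = εσA T⁴.
Radiating area A = 4πr² = 12.82 m².
T⁴ = P/(εσA) = 46.5/(1.0·5.67×10⁻⁸·12.82) = 6.398×10⁷ K⁴.
T = (6.398×10⁷)^(1/4).

T ≈ 89.4 K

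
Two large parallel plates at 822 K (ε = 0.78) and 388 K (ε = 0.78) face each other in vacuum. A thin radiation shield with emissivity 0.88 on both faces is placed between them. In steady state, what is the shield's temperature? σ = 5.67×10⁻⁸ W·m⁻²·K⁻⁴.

In steady state the net flux on the hot side equals that on the cold side.
σ(T₁⁴−T_s⁴)/D₁ = σ(T_s⁴−T₂⁴)/D₂, with D₁ = 1/ε₁+1/ε_s−1 = 1.418, D₂ = 1/ε_s+1/ε₂−1 = 1.418.
Solve for T_s⁴: T_s⁴ = (D₂·T₁⁴ + D₁·T₂⁴)/(D₁+D₂) = 2.396×10¹¹ K⁴.

T_s ≈ 700 K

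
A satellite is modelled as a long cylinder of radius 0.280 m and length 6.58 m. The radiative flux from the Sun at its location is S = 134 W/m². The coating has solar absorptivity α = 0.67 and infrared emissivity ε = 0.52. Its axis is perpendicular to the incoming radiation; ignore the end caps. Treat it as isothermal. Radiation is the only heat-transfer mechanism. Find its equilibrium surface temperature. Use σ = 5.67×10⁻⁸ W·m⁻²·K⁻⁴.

T ≈ 176 K

At equilibrium, absorbed power = emitted power.
Absorbing cross-section = 2rL = 3.685 m²; emitting surface = 2πrL = 11.58 m² (ratio π).
αS·A_cross = εσ·A_surf·T⁴  ⇒  T⁴ = αS/(ε·πσ).
T⁴ = 0.670·134/(0.52·π·5.67×10⁻⁸) = 9.693×10⁸ K⁴.
T = (9.693×10⁸)^(1/4).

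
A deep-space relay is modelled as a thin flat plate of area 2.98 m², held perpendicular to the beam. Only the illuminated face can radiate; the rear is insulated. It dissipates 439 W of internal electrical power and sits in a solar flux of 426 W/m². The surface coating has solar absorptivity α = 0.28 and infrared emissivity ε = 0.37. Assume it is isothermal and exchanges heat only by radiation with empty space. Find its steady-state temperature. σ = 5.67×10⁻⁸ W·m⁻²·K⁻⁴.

T ≈ 336 K

At steady state, absorbed solar power + internal power = radiated power.
Absorbed: α·S·A_cross = 0.28·426·2.980 = 355.5 W (cross-section A).
Total input = 355.5 + 439 = 794.5 W.
Radiated: εσ·A_surf·T⁴ with A_surf = A = 2.980 m².
T⁴ = 794.5/(0.37·5.67×10⁻⁸·2.980) = 1.271×10¹⁰ K⁴.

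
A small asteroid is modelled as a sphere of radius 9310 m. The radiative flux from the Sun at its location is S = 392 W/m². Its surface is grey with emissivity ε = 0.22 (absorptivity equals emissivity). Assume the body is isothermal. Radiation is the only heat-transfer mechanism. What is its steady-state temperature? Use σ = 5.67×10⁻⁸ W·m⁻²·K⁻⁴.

T ≈ 204 K

At equilibrium, absorbed power = emitted power.
Absorbing cross-section = πr² = 2.723×10⁸ m²; emitting surface = 4πr² = 1.089×10⁹ m² (ratio 4).
εS·A_cross = εσ·A_surf·T⁴  ⇒  T⁴ = S/(4σ)   (ε cancels).
T⁴ = 392/(4·5.67×10⁻⁸) = 1.728×10⁹ K⁴.
T = (1.728×10⁹)^(1/4).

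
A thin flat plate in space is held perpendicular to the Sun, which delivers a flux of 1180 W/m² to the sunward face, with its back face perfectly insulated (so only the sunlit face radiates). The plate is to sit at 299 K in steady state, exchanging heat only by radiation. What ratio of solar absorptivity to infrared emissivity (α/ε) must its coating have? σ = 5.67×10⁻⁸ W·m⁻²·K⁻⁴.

α/ε ≈ 0.384

Balance: αS·A = εσ·1A·T⁴ ⇒ α/ε = σT⁴/S.
α/ε = 5.67×10⁻⁸·(299)⁴/1180 = 5.67×10⁻⁸·7.993×10⁹/1180.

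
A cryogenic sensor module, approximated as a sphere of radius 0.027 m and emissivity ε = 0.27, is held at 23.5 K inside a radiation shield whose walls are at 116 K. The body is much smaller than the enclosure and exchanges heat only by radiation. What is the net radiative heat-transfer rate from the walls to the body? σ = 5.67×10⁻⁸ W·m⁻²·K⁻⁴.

For a small grey body in a large enclosure: P_net = εσA(T_body⁴ − T_wall⁴).
A = 4πr² = 0.009161 m²; T_body⁴ − T_wall⁴ = 3.050×10⁵ − 1.811×10⁸ = -1.808×10⁸ K⁴.
|P_net| = 0.27·5.67×10⁻⁸·0.009161·1.808×10⁸.

P_net ≈ 0.0254 W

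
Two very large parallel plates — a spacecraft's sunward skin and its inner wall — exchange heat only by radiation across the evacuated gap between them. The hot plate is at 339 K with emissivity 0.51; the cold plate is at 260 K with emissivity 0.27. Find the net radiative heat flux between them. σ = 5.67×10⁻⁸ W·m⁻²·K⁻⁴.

q ≈ 105 W/m²

For two infinite grey parallel plates, q = σ(T₁⁴ − T₂⁴)/(1/ε₁ + 1/ε₂ − 1).
T₁⁴ − T₂⁴ = 1.321×10¹⁰ − 4.570×10⁹ = 8.637×10⁹ K⁴.
1/ε₁ + 1/ε₂ − 1 = 1.961 + 3.704 − 1 = 4.664.
q = 5.67×10⁻⁸ × 8.637×10⁹ / 4.664.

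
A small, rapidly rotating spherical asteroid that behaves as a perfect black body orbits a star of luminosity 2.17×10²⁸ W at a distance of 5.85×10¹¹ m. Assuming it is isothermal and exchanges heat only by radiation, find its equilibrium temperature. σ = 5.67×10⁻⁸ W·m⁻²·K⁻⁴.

T ≈ 386 K

First find the stellar flux at distance d: S = L/(4πd²) = 2.17×10²⁸/(4π·(5.85×10¹¹)²) = 5046 W/m².
For an isothermal sphere, absorbed (1−a)S·πr² = emitted σ·4πr²·T⁴, so T⁴ = (1−a)S/(4σ).
T⁴ = 1.00·5046/(4·5.67×10⁻⁸) = 2.225×10¹⁰ K⁴.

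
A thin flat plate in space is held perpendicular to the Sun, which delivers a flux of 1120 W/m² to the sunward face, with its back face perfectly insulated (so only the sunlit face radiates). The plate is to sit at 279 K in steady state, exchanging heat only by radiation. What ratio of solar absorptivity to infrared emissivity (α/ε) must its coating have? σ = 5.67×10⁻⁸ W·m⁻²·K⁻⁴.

α/ε ≈ 0.307

Balance: αS·A = εσ·1A·T⁴ ⇒ α/ε = σT⁴/S.
α/ε = 5.67×10⁻⁸·(279)⁴/1120 = 5.67×10⁻⁸·6.059×10⁹/1120.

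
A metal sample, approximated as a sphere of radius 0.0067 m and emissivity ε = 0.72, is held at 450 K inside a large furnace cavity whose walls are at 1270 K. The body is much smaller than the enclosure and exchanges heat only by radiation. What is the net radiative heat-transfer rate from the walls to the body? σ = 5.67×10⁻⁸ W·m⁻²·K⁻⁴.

For a small grey body in a large enclosure: P_net = εσA(T_body⁴ − T_wall⁴).
A = 4πr² = 5.641×10⁻⁴ m²; T_body⁴ − T_wall⁴ = 4.101×10¹⁰ − 2.601×10¹² = -2.560×10¹² K⁴.
|P_net| = 0.72·5.67×10⁻⁸·5.641×10⁻⁴·2.560×10¹².

P_net ≈ 59.0 W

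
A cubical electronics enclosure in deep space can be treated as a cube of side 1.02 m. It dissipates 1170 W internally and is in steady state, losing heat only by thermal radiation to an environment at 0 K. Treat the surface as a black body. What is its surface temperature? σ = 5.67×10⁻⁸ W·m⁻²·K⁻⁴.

Steady state: internal power = radiated power, P = εσA T⁴.
Radiating area A = 6L² = 6.242 m².
T⁴ = P/(εσA) = 1170/(1.0·5.67×10⁻⁸·6.242) = 3.306×10⁹ K⁴.
T = (3.306×10⁹)^(1/4).

T ≈ 240 K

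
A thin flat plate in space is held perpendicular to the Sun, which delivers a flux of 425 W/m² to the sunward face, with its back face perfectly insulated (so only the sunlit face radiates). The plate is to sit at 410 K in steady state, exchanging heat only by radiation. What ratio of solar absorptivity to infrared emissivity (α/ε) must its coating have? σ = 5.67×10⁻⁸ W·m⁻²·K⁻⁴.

Balance: αS·A = εσ·1A·T⁴ ⇒ α/ε = σT⁴/S.
α/ε = 5.67×10⁻⁸·(410)⁴/425 = 5.67×10⁻⁸·2.826×10¹⁰/425.

α/ε ≈ 3.77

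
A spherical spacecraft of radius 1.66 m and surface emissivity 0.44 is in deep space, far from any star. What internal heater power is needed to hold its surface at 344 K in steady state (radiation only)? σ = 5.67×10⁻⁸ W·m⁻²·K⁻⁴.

P ≈ 12100 W

P = εσ·4πr²·T⁴.
4πr² = 34.63 m²; T⁴ = 1.400×10¹⁰ K⁴.
P = 0.44·5.67×10⁻⁸·34.63·1.400×10¹⁰.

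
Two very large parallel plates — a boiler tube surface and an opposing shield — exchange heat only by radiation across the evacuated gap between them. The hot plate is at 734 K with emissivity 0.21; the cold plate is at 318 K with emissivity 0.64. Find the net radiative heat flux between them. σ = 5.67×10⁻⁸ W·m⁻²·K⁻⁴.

For two infinite grey parallel plates, q = σ(T₁⁴ − T₂⁴)/(1/ε₁ + 1/ε₂ − 1).
T₁⁴ − T₂⁴ = 2.903×10¹¹ − 1.023×10¹⁰ = 2.800×10¹¹ K⁴.
1/ε₁ + 1/ε₂ − 1 = 4.762 + 1.562 − 1 = 5.324.
q = 5.67×10⁻⁸ × 2.800×10¹¹ / 5.324.

q ≈ 2980 W/m²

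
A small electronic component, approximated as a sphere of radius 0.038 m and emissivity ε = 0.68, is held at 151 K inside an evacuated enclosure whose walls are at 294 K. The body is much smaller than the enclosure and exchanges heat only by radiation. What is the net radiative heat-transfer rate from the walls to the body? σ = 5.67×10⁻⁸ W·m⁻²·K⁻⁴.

For a small grey body in a large enclosure: P_net = εσA(T_body⁴ − T_wall⁴).
A = 4πr² = 0.01815 m²; T_body⁴ − T_wall⁴ = 5.199×10⁸ − 7.471×10⁹ = -6.951×10⁹ K⁴.
|P_net| = 0.68·5.67×10⁻⁸·0.01815·6.951×10⁹.

P_net ≈ 4.86 W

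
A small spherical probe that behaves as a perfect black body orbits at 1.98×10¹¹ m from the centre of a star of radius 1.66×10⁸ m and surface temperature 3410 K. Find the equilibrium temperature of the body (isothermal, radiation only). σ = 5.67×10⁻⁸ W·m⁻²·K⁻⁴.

T ≈ 69.8 K

The star's surface emits σT_*⁴; at distance d the flux is S = σT_*⁴(R_*/d)².
S = 5.67×10⁻⁸·(3410)⁴·(1.66×10⁸/1.98×10¹¹)² = 5.389 W/m².
For an isothermal sphere T⁴ = (1−a)S/(4σ) = 2.376×10⁷ K⁴.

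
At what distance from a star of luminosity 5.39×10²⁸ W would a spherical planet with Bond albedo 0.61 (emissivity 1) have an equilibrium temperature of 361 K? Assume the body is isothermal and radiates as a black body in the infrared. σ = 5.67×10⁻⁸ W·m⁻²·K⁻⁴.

For an isothermal black-emitting sphere, (1−a)S·πr² = σ·4πr²·T⁴ ⇒ S = 4σT⁴/(1−a).
S = 4·5.67×10⁻⁸·(361)⁴/0.390 = 9877 W/m².
Flux falls as S = L/(4πd²), so d = √(L/(4πS)) = √(5.39×10²⁸/(4π·9877)).

d ≈ 6.59×10¹¹ m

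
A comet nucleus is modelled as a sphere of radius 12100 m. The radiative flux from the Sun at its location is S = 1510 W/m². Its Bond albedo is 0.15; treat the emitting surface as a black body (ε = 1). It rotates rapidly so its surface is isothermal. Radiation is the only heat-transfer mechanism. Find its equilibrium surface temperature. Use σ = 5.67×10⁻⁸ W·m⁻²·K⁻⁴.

At equilibrium, absorbed power = emitted power.
Absorbing cross-section = πr² = 4.600×10⁸ m²; emitting surface = 4πr² = 1.840×10⁹ m² (ratio 4).
(1−a)S·A_cross = εσ·A_surf·T⁴  ⇒  T⁴ = (1−a)S/(4σ).
T⁴ = 0.850·1510/(4·5.67×10⁻⁸) = 5.659×10⁹ K⁴.
T = (5.659×10⁹)^(1/4).

T ≈ 274 K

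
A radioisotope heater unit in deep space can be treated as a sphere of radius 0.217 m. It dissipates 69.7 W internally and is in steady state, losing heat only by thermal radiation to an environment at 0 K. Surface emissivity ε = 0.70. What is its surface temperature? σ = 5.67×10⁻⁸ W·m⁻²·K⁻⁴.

Steady state: internal power = radiated power, P = εσA T⁴.
Radiating area A = 4πr² = 0.5917 m².
T⁴ = P/(εσA) = 69.7/(0.70·5.67×10⁻⁸·0.5917) = 2.968×10⁹ K⁴.
T = (2.968×10⁹)^(1/4).

T ≈ 233 K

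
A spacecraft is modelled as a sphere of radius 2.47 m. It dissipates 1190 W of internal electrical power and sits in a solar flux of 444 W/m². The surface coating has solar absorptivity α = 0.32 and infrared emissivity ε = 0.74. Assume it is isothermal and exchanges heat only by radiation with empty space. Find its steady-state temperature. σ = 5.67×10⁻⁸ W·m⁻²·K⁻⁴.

T ≈ 187 K

At steady state, absorbed solar power + internal power = radiated power.
Absorbed: α·S·A_cross = 0.32·444·19.17 = 2723 W (cross-section πr²).
Total input = 2723 + 1190 = 3913 W.
Radiated: εσ·A_surf·T⁴ with A_surf = 4πr² = 76.67 m².
T⁴ = 3913/(0.74·5.67×10⁻⁸·76.67) = 1.216×10⁹ K⁴.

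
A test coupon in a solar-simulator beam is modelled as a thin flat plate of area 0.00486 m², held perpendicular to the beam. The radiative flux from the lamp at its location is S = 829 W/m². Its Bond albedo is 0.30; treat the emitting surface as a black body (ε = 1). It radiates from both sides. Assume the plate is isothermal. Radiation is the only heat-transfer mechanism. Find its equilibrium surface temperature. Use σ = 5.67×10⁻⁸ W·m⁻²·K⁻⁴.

T ≈ 267 K

At equilibrium, absorbed power = emitted power.
Absorbing cross-section = A = 0.004860 m²; emitting surface = 2A = 0.009720 m² (ratio 2).
(1−a)S·A_cross = εσ·A_surf·T⁴  ⇒  T⁴ = (1−a)S/(2σ).
T⁴ = 0.700·829/(2·5.67×10⁻⁸) = 5.117×10⁹ K⁴.
T = (5.117×10⁹)^(1/4).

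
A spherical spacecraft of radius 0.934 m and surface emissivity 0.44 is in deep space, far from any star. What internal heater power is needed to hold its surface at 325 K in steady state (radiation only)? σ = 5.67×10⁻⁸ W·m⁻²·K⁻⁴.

P = εσ·4πr²·T⁴.
4πr² = 10.96 m²; T⁴ = 1.116×10¹⁰ K⁴.
P = 0.44·5.67×10⁻⁸·10.96·1.116×10¹⁰.

P ≈ 3050 W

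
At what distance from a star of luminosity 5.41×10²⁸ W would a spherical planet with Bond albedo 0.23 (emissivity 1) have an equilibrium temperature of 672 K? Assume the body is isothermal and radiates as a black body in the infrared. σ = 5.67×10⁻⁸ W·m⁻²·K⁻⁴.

d ≈ 2.68×10¹¹ m

For an isothermal black-emitting sphere, (1−a)S·πr² = σ·4πr²·T⁴ ⇒ S = 4σT⁴/(1−a).
S = 4·5.67×10⁻⁸·(672)⁴/0.770 = 60070 W/m².
Flux falls as S = L/(4πd²), so d = √(L/(4πS)) = √(5.41×10²⁸/(4π·60070)).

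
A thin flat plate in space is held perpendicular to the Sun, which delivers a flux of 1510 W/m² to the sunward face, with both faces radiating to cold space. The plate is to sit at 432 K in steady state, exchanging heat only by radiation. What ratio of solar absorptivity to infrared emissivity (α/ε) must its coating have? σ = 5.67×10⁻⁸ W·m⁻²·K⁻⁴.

Balance: αS·A = εσ·2A·T⁴ ⇒ α/ε = 2σT⁴/S.
α/ε = 2·5.67×10⁻⁸·(432)⁴/1510 = 2·5.67×10⁻⁸·3.483×10¹⁰/1510.

α/ε ≈ 2.62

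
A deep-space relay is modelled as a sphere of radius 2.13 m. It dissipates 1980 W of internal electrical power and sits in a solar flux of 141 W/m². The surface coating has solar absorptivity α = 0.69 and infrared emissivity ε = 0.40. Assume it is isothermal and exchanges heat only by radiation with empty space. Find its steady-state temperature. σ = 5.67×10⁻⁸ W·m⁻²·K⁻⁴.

T ≈ 226 K

At steady state, absorbed solar power + internal power = radiated power.
Absorbed: α·S·A_cross = 0.69·141·14.25 = 1387 W (cross-section πr²).
Total input = 1387 + 1980 = 3367 W.
Radiated: εσ·A_surf·T⁴ with A_surf = 4πr² = 57.01 m².
T⁴ = 3367/(0.40·5.67×10⁻⁸·57.01) = 2.604×10⁹ K⁴.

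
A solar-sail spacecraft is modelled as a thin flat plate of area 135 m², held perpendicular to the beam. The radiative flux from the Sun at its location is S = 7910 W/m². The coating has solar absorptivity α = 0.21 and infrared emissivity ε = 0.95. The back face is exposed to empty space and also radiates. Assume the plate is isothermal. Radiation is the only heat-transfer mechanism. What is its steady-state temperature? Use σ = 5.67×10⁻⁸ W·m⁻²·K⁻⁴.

At equilibrium, absorbed power = emitted power.
Absorbing cross-section = A = 135.0 m²; emitting surface = 2A = 270.0 m² (ratio 2).
αS·A_cross = εσ·A_surf·T⁴  ⇒  T⁴ = αS/(ε·2σ).
T⁴ = 0.210·7910/(0.95·2·5.67×10⁻⁸) = 1.542×10¹⁰ K⁴.
T = (1.542×10¹⁰)^(1/4).

T ≈ 352 K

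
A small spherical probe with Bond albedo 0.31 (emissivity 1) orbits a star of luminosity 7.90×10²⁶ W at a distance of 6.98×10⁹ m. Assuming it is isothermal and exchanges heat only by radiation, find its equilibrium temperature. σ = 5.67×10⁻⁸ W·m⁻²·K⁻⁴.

First find the stellar flux at distance d: S = L/(4πd²) = 7.90×10²⁶/(4π·(6.98×10⁹)²) = 1.290×10⁶ W/m².
For an isothermal sphere, absorbed (1−a)S·πr² = emitted σ·4πr²·T⁴, so T⁴ = (1−a)S/(4σ).
T⁴ = 0.690·1.290×10⁶/(4·5.67×10⁻⁸) = 3.926×10¹² K⁴.

T ≈ 1410 K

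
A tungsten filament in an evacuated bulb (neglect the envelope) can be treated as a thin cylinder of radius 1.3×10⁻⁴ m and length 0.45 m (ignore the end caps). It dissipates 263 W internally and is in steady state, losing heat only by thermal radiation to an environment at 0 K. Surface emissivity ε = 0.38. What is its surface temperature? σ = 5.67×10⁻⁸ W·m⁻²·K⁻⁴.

T ≈ 2400 K

Steady state: internal power = radiated power, P = εσA T⁴.
Radiating area A = 2πrL = 3.676×10⁻⁴ m².
T⁴ = P/(εσA) = 263/(0.38·5.67×10⁻⁸·3.676×10⁻⁴) = 3.321×10¹³ K⁴.
T = (3.321×10¹³)^(1/4).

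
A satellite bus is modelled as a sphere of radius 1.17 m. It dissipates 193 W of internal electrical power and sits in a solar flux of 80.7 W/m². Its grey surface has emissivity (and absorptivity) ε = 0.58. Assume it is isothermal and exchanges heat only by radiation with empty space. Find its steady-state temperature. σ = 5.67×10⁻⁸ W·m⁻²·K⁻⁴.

At steady state, absorbed solar power + internal power = radiated power.
Absorbed: α·S·A_cross = 0.58·80.7·4.301 = 201.3 W (cross-section πr²).
Total input = 201.3 + 193 = 394.3 W.
Radiated: εσ·A_surf·T⁴ with A_surf = 4πr² = 17.20 m².
T⁴ = 394.3/(0.58·5.67×10⁻⁸·17.20) = 6.970×10⁸ K⁴.

T ≈ 162 K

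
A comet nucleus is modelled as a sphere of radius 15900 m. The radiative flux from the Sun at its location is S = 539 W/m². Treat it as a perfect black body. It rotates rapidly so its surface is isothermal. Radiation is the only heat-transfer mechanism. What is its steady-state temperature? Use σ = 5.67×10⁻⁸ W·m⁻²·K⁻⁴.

At equilibrium, absorbed power = emitted power.
Absorbing cross-section = πr² = 7.942×10⁸ m²; emitting surface = 4πr² = 3.177×10⁹ m² (ratio 4).
S·A_cross = εσ·A_surf·T⁴  ⇒  T⁴ = S/(4σ).
T⁴ = 1.00·539/(4·5.67×10⁻⁸) = 2.377×10⁹ K⁴.
T = (2.377×10⁹)^(1/4).

T ≈ 221 K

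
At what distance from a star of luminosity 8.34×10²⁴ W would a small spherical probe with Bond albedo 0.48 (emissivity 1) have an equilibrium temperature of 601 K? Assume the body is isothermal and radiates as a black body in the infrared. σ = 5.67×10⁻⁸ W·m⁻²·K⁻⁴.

d ≈ 3.42×10⁹ m

For an isothermal black-emitting sphere, (1−a)S·πr² = σ·4πr²·T⁴ ⇒ S = 4σT⁴/(1−a).
S = 4·5.67×10⁻⁸·(601)⁴/0.520 = 56900 W/m².
Flux falls as S = L/(4πd²), so d = √(L/(4πS)) = √(8.34×10²⁴/(4π·56900)).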